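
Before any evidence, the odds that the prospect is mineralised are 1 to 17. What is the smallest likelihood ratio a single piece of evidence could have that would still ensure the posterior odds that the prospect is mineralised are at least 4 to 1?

Prior odds = 1/17.
Target odds = 4.
Required Bayes factor = 4 ÷ (1/17) = 68.

68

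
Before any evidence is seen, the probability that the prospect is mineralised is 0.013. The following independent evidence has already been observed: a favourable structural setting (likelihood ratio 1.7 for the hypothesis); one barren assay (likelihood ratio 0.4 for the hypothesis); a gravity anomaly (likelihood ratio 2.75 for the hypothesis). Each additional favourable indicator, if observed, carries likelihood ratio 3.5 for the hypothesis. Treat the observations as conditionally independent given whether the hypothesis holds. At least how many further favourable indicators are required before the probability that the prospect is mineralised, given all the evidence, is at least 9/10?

5

Prior odds = 0.013/0.987 = 13/987.
Combined Bayes factor of the evidence already in hand = 1.7 × 0.4 × 2.75 = 1.87.
Odds after that evidence = (13/987) × 1.87 = 2431/98700.
Target odds = 0.9/0.1 = 9.
Need 3.5ⁿ ≥ 9 ÷ (2431/98700) = 888300/2431.
3.5⁴ = 150.0625 falls short of 888300/2431 but 3.5⁵ = 525.21875 reaches it, so n = 5.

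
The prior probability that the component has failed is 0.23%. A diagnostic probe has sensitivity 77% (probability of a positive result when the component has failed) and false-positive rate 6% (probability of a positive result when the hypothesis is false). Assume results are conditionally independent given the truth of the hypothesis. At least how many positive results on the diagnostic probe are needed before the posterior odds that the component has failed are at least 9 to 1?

Prior odds = 0.0023/0.9977 = 23/9977.
Likelihood ratio of a positive result = 0.77/0.06 = 77/6.
Target odds = 9.
Need (23/9977) × (77/6)ⁿ ≥ 9, i.e. (77/6)ⁿ ≥ 89793/23.
(77/6)³ = 456533/216 falls short of 89793/23 but (77/6)⁴ = 35153041/1296 reaches it, so n = 4.

4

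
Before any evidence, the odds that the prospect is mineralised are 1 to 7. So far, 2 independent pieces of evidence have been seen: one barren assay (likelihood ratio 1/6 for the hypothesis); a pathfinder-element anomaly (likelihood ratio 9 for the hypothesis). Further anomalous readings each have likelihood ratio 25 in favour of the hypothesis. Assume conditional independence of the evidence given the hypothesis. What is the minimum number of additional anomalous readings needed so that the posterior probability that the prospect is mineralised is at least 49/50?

2

Prior odds = 1/7.
Combined Bayes factor of the evidence already in hand = (1/6) × 9 = 1.5.
Odds after that evidence = (1/7) × 1.5 = 3/14.
Target odds = 0.98/0.02 = 49.
Need 25ⁿ ≥ 49 ÷ (3/14) = 686/3.
25¹ = 25 falls short of 686/3 but 25² = 625 reaches it, so n = 2.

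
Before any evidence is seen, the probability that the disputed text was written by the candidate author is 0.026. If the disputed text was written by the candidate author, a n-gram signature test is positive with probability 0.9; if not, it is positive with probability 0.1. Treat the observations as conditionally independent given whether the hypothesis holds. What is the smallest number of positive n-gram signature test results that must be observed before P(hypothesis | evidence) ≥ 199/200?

Prior odds: 0.026 ÷ 0.974 = 13/487.
Likelihood ratio of a positive = 0.9/0.1 = 9.
Target posterior odds = 0.995/0.005 = 199.
Require 9ⁿ ≥ 199 ÷ (13/487) = 96913/13.
9⁴ = 6561 falls short of 96913/13 but 9⁵ = 59049 reaches it, so n = 5.

5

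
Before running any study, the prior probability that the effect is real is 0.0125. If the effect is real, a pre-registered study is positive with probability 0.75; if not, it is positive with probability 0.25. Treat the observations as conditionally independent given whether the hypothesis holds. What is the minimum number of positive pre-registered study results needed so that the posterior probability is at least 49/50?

8

Prior odds: 0.0125 ÷ 0.9875 = 1/79.
Likelihood ratio of a positive = 0.75/0.25 = 3.
Target posterior odds = 0.98/0.02 = 49.
Need (1/79) × 3ⁿ ≥ 49, i.e. 3ⁿ ≥ 3871.
3⁷ = 2187 falls short of 3871 but 3⁸ = 6561 reaches it, so n = 8.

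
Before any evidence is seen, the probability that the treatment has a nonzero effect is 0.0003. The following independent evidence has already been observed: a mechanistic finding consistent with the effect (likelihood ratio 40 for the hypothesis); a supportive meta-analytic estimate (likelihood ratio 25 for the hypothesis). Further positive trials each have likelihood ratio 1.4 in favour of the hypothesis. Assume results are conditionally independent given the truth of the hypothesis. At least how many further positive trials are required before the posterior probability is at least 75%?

Prior odds = 0.0003/0.9997 = 3/9997.
Combined Bayes factor of the evidence already in hand = 40 × 25 = 1000.
Odds after that evidence = (3/9997) × 1000 = 3000/9997.
Target odds = 0.75/0.25 = 3.
Need 1.4ⁿ ≥ 3 ÷ (3000/9997) = 9.997.
1.4⁶ = 117649/15625 falls short of 9.997 but 1.4⁷ = 823543/78125 reaches it, so n = 7.

7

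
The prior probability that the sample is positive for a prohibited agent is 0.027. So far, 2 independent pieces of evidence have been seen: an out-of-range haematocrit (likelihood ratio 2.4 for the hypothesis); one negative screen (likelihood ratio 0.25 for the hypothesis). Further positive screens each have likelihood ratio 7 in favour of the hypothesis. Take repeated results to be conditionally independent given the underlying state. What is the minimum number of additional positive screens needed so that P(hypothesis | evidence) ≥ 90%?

Prior odds = 0.027/0.973 = 27/973.
Combined Bayes factor of the evidence already in hand = 2.4 × 0.25 = 0.6.
Odds after that evidence = (27/973) × 0.6 = 81/4865.
Target odds = 0.9/0.1 = 9.
Need 7ⁿ ≥ 9 ÷ (81/4865) = 4865/9.
7³ = 343 falls short of 4865/9 but 7⁴ = 2401 reaches it, so n = 4.

4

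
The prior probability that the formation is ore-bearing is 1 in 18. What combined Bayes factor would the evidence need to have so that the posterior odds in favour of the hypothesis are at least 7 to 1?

Prior odds = (1/18)/(17/18) = 1/17.
Target odds = 7.
Required Bayes factor = 7 ÷ (1/17) = 119.

119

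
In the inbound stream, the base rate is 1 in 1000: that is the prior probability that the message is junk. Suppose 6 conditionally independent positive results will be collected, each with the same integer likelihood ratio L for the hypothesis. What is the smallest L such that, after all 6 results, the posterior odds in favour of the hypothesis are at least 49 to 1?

Prior odds = 0.001/0.999 = 1/999.
Target odds = 49.
Need L⁶ ≥ 49 ÷ (1/999) = 48951.
6⁶ = 46656 < 48951 ≤ 117649 = 7⁶, so L = 7.

7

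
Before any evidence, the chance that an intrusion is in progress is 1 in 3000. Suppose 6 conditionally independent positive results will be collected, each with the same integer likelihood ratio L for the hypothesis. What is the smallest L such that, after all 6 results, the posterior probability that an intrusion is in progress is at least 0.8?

Prior odds = (1/3000)/(2999/3000) = 1/2999.
Target odds = 0.8/0.2 = 4.
Need L⁶ ≥ 4 ÷ (1/2999) = 11996.
4⁶ = 4096 < 11996 ≤ 15625 = 5⁶, so L = 5.

5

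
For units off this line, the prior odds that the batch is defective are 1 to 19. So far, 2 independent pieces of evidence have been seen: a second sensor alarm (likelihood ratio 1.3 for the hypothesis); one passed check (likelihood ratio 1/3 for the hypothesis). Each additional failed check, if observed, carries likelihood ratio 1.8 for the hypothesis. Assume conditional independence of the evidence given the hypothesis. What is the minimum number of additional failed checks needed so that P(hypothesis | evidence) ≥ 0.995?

Prior odds = 1/19.
Combined Bayes factor of the evidence already in hand = 1.3 × (1/3) = 13/30.
Odds after that evidence = (1/19) × 13/30 = 13/570.
Target odds = 0.995/0.005 = 199.
Need 1.8ⁿ ≥ 199 ÷ (13/570) = 113430/13.
1.8¹⁵ ≈6746.64 falls short of 113430/13 but 1.8¹⁶ ≈12144 reaches it, so n = 16.

16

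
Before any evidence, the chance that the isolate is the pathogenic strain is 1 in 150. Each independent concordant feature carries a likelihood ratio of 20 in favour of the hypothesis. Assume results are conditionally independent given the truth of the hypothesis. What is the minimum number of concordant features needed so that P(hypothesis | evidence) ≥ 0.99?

4

Prior odds = (1/150)/(149/150) = 1/149.
Likelihood ratio per concordant feature = 20.
Target odds: 0.99 ÷ 0.01 = 99.
Require 20ⁿ ≥ 99 ÷ (1/149) = 14751.
20³ = 8000 falls short of 14751 but 20⁴ = 160000 reaches it, so n = 4.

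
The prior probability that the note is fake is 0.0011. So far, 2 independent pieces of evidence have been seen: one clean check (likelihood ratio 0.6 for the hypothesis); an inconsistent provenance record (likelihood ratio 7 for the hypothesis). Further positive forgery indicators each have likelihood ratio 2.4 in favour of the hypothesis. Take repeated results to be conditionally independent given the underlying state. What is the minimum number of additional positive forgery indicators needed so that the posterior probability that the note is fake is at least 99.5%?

Prior odds = 0.0011/0.9989 = 11/9989.
Combined Bayes factor of the evidence already in hand = 0.6 × 7 = 4.2.
Odds after that evidence = (11/9989) × 4.2 = 33/7135.
Target odds = 0.995/0.005 = 199.
Need 2.4ⁿ ≥ 199 ÷ (33/7135) = 1419865/33.
2.4¹² ≈36520.3 falls short of 1419865/33 but 2.4¹³ ≈87648.8 reaches it, so n = 13.

13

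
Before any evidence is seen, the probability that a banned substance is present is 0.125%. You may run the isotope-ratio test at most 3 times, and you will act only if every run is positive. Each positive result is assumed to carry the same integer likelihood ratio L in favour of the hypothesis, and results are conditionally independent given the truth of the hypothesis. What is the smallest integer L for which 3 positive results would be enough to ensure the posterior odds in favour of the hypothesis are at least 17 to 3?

Prior odds = 0.00125/0.99875 = 1/799.
Target odds = 17/3.
Need L³ ≥ 17/3 ÷ (1/799) = 13583/3.
16³ = 4096 < 13583/3 ≤ 4913 = 17³, so L = 17.

17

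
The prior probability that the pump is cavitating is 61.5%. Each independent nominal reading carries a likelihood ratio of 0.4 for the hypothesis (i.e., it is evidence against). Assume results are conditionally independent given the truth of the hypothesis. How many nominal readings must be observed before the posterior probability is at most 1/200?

7

Prior odds: 0.615 ÷ 0.385 = 123/77.
Likelihood ratio per nominal reading = 0.4.
Target posterior odds = 0.005/0.995 = 1/199.
Require 0.4ⁿ ≤ 1/199 ÷ (123/77) = 77/24477.
0.4⁶ = 64/15625 is still above 77/24477 but 0.4⁷ = 128/78125 is at or below it, so n = 7.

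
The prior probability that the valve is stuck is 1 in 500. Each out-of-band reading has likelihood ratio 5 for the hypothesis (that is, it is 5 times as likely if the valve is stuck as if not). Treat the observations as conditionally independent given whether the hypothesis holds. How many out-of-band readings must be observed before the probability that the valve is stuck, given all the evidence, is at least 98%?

Prior odds = 0.002/0.998 = 1/499.
Likelihood ratio per out-of-band reading = 5.
Target odds: 0.98 ÷ 0.02 = 49.
Require 5ⁿ ≥ 49 ÷ (1/499) = 24451.
5⁶ = 15625 falls short of 24451 but 5⁷ = 78125 reaches it, so n = 7.

7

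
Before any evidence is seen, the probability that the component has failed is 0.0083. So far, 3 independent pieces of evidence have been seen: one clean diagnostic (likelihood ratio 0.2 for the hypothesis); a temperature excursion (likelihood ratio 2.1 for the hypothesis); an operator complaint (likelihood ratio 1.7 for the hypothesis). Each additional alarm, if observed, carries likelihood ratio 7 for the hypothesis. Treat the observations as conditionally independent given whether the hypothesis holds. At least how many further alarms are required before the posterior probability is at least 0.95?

Prior odds = 0.0083/0.9917 = 83/9917.
Combined Bayes factor of the evidence already in hand = 0.2 × 2.1 × 1.7 = 0.714.
Odds after that evidence = (83/9917) × 0.714 = 29631/4958500.
Target odds = 0.95/0.05 = 19.
Need 7ⁿ ≥ 19 ÷ (29631/4958500) = 94211500/29631.
7⁴ = 2401 falls short of 94211500/29631 but 7⁵ = 16807 reaches it, so n = 5.

5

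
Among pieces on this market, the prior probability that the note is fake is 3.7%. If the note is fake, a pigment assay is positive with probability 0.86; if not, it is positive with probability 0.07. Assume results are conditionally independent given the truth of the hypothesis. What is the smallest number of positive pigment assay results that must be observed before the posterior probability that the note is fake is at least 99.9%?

Prior odds: 0.037 ÷ 0.963 = 37/963.
Likelihood ratio of a positive = 0.86/0.07 = 86/7.
Target posterior odds = 0.999/0.001 = 999.
Require (86/7)ⁿ ≥ 999 ÷ (37/963) = 26001.
(86/7)⁴ = 54700816/2401 falls short of 26001 but (86/7)⁵ ≈279899 reaches it, so n = 5.

5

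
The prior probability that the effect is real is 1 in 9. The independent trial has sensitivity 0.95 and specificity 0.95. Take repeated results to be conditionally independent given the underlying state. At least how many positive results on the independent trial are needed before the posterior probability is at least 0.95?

Prior odds: (1/9) ÷ (8/9) = 0.125.
False-positive rate = 1 − 0.95 = 0.05; likelihood ratio of a positive = 0.95/0.05 = 19.
Target posterior odds = 0.95/0.05 = 19.
Require 19ⁿ ≥ 19 ÷ 0.125 = 152.
19¹ = 19 falls short of 152 but 19² = 361 reaches it, so n = 2.

2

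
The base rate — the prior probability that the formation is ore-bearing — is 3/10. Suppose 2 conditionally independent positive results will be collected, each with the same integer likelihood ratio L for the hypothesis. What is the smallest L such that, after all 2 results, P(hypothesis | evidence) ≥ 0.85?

Prior odds = 0.3/0.7 = 3/7.
Target odds = 0.85/0.15 = 17/3.
Need L² ≥ 17/3 ÷ (3/7) = 119/9.
3² = 9 < 119/9 ≤ 16 = 4², so L = 4.

4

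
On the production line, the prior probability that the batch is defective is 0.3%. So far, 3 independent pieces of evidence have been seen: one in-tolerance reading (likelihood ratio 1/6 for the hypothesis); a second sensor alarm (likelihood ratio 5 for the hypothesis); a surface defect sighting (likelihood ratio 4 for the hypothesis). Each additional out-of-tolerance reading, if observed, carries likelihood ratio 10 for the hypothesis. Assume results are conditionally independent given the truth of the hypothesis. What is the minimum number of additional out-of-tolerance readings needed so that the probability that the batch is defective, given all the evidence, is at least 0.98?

4

Prior odds = 0.003/0.997 = 3/997.
Combined Bayes factor of the evidence already in hand = (1/6) × 5 × 4 = 10/3.
Odds after that evidence = (3/997) × 10/3 = 10/997.
Target odds = 0.98/0.02 = 49.
Need 10ⁿ ≥ 49 ÷ (10/997) = 4885.3.
10³ = 1000 falls short of 4885.3 but 10⁴ = 10000 reaches it, so n = 4.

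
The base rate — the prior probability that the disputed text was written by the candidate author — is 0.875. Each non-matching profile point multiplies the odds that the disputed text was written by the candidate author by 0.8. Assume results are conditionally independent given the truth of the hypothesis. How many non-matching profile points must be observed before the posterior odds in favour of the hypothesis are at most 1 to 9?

Prior odds = 0.875/0.125 = 7.
Likelihood ratio per non-matching profile point = 0.8.
Target odds = 1/9.
Require 0.8ⁿ ≤ 1/9 ÷ 7 = 1/63.
0.8¹⁸ ≈0.0180144 is still above 1/63 but 0.8¹⁹ ≈0.0144115 is at or below it, so n = 19.

19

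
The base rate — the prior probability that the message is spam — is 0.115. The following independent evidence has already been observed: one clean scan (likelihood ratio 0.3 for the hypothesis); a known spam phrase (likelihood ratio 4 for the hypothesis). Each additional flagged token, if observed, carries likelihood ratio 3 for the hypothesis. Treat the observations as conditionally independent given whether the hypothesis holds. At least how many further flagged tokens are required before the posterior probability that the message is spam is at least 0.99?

Prior odds = 0.115/0.885 = 23/177.
Combined Bayes factor of the evidence already in hand = 0.3 × 4 = 1.2.
Odds after that evidence = (23/177) × 1.2 = 46/295.
Target odds = 0.99/0.01 = 99.
Need 3ⁿ ≥ 99 ÷ (46/295) = 29205/46.
3⁵ = 243 falls short of 29205/46 but 3⁶ = 729 reaches it, so n = 6.

6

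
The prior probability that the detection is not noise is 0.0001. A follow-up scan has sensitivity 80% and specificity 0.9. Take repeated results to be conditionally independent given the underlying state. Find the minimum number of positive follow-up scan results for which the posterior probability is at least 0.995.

Prior odds: 0.0001 ÷ 0.9999 = 1/9999.
False-positive rate = 1 − 0.9 = 0.1; likelihood ratio of a positive = 0.8/0.1 = 8.
Target posterior odds = 0.995/0.005 = 199.
Require 8ⁿ ≥ 199 ÷ (1/9999) = 1989801.
8⁶ = 262144 falls short of 1989801 but 8⁷ = 2097152 reaches it, so n = 7.

7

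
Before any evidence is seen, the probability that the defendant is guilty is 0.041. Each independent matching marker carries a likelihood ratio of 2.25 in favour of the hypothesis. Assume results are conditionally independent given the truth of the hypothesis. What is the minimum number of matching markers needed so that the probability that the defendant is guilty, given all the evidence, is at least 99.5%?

11

Prior odds: 0.041 ÷ 0.959 = 41/959.
Likelihood ratio per matching marker = 2.25.
Target odds: 0.995 ÷ 0.005 = 199.
Require 2.25ⁿ ≥ 199 ÷ (41/959) = 190841/41.
2.25¹⁰ ≈3325.26 falls short of 190841/41 but 2.25¹¹ ≈7481.83 reaches it, so n = 11.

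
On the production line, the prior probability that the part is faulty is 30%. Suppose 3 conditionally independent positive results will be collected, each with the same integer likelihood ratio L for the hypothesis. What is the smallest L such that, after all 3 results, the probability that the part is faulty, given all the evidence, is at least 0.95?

4

Prior odds = 0.3/0.7 = 3/7.
Target odds = 0.95/0.05 = 19.
Need L³ ≥ 19 ÷ (3/7) = 133/3.
3³ = 27 < 133/3 ≤ 64 = 4³, so L = 4.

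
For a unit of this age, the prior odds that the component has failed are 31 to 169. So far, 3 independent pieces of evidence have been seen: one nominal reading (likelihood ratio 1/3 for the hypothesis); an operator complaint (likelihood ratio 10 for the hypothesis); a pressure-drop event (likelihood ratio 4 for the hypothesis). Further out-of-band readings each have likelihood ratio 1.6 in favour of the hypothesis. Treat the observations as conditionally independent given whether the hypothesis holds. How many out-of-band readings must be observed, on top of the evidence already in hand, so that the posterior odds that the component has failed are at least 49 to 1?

7

Prior odds = 31/169.
Combined Bayes factor of the evidence already in hand = (1/3) × 10 × 4 = 40/3.
Odds after that evidence = (31/169) × 40/3 = 1240/507.
Target odds = 49.
Need 1.6ⁿ ≥ 49 ÷ (1240/507) = 24843/1240.
1.6⁶ = 262144/15625 falls short of 24843/1240 but 1.6⁷ = 2097152/78125 reaches it, so n = 7.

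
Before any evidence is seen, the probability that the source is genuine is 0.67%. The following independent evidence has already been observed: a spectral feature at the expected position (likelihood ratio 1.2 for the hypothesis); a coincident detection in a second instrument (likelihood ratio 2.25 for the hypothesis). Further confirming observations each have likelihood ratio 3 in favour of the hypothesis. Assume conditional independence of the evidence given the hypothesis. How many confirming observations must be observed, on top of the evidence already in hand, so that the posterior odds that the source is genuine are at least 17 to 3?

Prior odds = 0.0067/0.9933 = 67/9933.
Combined Bayes factor of the evidence already in hand = 1.2 × 2.25 = 2.7.
Odds after that evidence = (67/9933) × 2.7 = 603/33110.
Target odds = 17/3.
Need 3ⁿ ≥ 17/3 ÷ (603/33110) = 562870/1809.
3⁵ = 243 falls short of 562870/1809 but 3⁶ = 729 reaches it, so n = 6.

6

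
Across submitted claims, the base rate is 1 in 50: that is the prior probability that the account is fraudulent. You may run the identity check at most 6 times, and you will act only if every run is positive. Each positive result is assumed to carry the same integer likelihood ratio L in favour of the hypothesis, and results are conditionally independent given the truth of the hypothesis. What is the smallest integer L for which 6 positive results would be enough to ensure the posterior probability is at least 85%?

3

Prior odds = 0.02/0.98 = 1/49.
Target odds = 0.85/0.15 = 17/3.
Need L⁶ ≥ 17/3 ÷ (1/49) = 833/3.
2⁶ = 64 < 833/3 ≤ 729 = 3⁶, so L = 3.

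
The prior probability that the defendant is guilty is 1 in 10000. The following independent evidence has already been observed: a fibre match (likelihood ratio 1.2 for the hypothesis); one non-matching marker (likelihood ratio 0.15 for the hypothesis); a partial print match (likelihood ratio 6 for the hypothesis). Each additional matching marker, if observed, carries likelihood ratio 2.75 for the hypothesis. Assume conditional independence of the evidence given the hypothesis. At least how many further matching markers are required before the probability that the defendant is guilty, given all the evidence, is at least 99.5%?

15

Prior odds = 0.0001/0.9999 = 1/9999.
Combined Bayes factor of the evidence already in hand = 1.2 × 0.15 × 6 = 1.08.
Odds after that evidence = (1/9999) × 1.08 = 3/27775.
Target odds = 0.995/0.005 = 199.
Need 2.75ⁿ ≥ 199 ÷ (3/27775) = 5527225/3.
2.75¹⁴ ≈1.41468e+06 falls short of 5527225/3 but 2.75¹⁵ ≈3.89037e+06 reaches it, so n = 15.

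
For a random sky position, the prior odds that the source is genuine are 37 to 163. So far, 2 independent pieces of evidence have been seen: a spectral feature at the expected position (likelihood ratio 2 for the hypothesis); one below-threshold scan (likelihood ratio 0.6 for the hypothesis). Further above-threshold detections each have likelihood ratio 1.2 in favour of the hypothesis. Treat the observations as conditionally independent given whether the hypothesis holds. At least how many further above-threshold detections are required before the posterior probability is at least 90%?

Prior odds = 37/163.
Combined Bayes factor of the evidence already in hand = 2 × 0.6 = 1.2.
Odds after that evidence = (37/163) × 1.2 = 222/815.
Target odds = 0.9/0.1 = 9.
Need 1.2ⁿ ≥ 9 ÷ (222/815) = 2445/74.
1.2¹⁹ ≈31.948 falls short of 2445/74 but 1.2²⁰ ≈38.3376 reaches it, so n = 20.

20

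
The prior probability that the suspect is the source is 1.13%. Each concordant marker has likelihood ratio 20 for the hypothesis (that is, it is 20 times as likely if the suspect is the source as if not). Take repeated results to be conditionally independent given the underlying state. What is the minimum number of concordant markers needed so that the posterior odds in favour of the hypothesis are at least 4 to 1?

2

Prior odds = 0.0113/0.9887 = 113/9887.
Likelihood ratio per concordant marker = 20.
Target odds = 4.
Need (113/9887) × 20ⁿ ≥ 4, i.e. 20ⁿ ≥ 39548/113.
20¹ = 20 falls short of 39548/113 but 20² = 400 reaches it, so n = 2.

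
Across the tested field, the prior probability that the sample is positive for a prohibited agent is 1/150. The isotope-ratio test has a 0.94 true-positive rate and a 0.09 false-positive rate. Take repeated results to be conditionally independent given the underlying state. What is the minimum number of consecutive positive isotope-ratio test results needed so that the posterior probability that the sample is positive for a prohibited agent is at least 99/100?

5

Prior odds: (1/150) ÷ (149/150) = 1/149.
Likelihood ratio of a positive result = 0.94/0.09 = 94/9.
Target odds: 0.99 ÷ 0.01 = 99.
Require (94/9)ⁿ ≥ 99 ÷ (1/149) = 14751.
(94/9)⁴ = 78074896/6561 falls short of 14751 but (94/9)⁵ ≈124287 reaches it, so n = 5.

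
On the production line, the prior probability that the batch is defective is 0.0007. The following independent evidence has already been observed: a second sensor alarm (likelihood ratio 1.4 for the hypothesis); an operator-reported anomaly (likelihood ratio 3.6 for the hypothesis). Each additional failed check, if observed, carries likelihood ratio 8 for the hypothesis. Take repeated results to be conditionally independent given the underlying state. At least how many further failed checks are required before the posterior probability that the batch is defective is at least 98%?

Prior odds = 0.0007/0.9993 = 7/9993.
Combined Bayes factor of the evidence already in hand = 1.4 × 3.6 = 5.04.
Odds after that evidence = (7/9993) × 5.04 = 294/83275.
Target odds = 0.98/0.02 = 49.
Need 8ⁿ ≥ 49 ÷ (294/83275) = 83275/6.
8⁴ = 4096 falls short of 83275/6 but 8⁵ = 32768 reaches it, so n = 5.

5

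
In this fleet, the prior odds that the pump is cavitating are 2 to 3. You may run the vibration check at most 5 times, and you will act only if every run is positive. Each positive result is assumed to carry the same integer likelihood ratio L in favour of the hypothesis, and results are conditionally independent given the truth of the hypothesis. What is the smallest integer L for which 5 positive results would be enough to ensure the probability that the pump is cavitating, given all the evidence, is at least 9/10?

Prior odds = 2/3.
Target odds = 0.9/0.1 = 9.
Need L⁵ ≥ 9 ÷ (2/3) = 13.5.
1⁵ = 1 < 13.5 ≤ 32 = 2⁵, so L = 2.

2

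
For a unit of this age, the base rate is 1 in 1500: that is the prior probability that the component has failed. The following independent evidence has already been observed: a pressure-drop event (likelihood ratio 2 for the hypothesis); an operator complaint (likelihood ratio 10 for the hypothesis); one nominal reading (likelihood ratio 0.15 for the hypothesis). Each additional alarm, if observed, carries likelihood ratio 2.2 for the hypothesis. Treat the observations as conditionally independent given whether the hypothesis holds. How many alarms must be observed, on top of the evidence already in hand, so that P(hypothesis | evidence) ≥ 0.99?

Prior odds = (1/1500)/(1499/1500) = 1/1499.
Combined Bayes factor of the evidence already in hand = 2 × 10 × 0.15 = 3.
Odds after that evidence = (1/1499) × 3 = 3/1499.
Target odds = 0.99/0.01 = 99.
Need 2.2ⁿ ≥ 99 ÷ (3/1499) = 49467.
2.2¹³ ≈28281 falls short of 49467 but 2.2¹⁴ ≈62218.2 reaches it, so n = 14.

14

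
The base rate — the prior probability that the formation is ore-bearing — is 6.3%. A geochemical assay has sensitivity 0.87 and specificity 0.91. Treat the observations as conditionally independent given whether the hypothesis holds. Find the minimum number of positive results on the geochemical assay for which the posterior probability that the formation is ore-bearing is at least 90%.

Prior odds = 0.063/0.937 = 63/937.
False-positive rate = 1 − 0.91 = 0.09; likelihood ratio of a positive = 0.87/0.09 = 29/3.
Target odds: 0.9 ÷ 0.1 = 9.
Require (29/3)ⁿ ≥ 9 ÷ (63/937) = 937/7.
(29/3)² = 841/9 falls short of 937/7 but (29/3)³ = 24389/27 reaches it, so n = 3.

3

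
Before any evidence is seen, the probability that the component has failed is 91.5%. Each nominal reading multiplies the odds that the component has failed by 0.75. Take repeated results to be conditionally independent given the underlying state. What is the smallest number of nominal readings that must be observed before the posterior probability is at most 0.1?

Prior odds: 0.915 ÷ 0.085 = 183/17.
Likelihood ratio per nominal reading = 0.75.
Target posterior odds = 0.1/0.9 = 1/9.
Require 0.75ⁿ ≤ 1/9 ÷ (183/17) = 17/1647.
0.75¹⁵ ≈0.0133635 is still above 17/1647 but 0.75¹⁶ ≈0.0100226 is at or below it, so n = 16.

16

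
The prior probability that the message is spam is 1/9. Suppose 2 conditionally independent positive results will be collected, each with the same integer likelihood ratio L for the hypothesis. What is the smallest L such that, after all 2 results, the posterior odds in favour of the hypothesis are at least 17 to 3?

7

Prior odds = (1/9)/(8/9) = 0.125.
Target odds = 17/3.
Need L² ≥ 17/3 ÷ 0.125 = 136/3.
6² = 36 < 136/3 ≤ 49 = 7², so L = 7.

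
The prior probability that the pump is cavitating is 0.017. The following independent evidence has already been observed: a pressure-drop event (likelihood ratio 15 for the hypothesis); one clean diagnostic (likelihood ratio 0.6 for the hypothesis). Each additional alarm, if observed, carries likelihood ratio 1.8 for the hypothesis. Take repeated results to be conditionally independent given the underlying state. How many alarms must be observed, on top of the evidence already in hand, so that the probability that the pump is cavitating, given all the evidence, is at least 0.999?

15

Prior odds = 0.017/0.983 = 17/983.
Combined Bayes factor of the evidence already in hand = 15 × 0.6 = 9.
Odds after that evidence = (17/983) × 9 = 153/983.
Target odds = 0.999/0.001 = 999.
Need 1.8ⁿ ≥ 999 ÷ (153/983) = 109113/17.
1.8¹⁴ ≈3748.13 falls short of 109113/17 but 1.8¹⁵ ≈6746.64 reaches it, so n = 15.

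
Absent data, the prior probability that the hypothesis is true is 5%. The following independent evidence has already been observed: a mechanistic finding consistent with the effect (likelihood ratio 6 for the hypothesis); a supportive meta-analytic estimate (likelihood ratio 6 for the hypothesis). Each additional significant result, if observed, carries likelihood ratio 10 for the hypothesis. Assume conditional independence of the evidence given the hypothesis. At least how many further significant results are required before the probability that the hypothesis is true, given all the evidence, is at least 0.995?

Prior odds = 0.05/0.95 = 1/19.
Combined Bayes factor of the evidence already in hand = 6 × 6 = 36.
Odds after that evidence = (1/19) × 36 = 36/19.
Target odds = 0.995/0.005 = 199.
Need 10ⁿ ≥ 199 ÷ (36/19) = 3781/36.
10² = 100 falls short of 3781/36 but 10³ = 1000 reaches it, so n = 3.

3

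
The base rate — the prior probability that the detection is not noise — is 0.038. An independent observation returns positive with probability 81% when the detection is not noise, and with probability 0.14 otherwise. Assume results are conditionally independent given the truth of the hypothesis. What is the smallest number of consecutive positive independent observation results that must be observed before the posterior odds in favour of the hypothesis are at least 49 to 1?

5

Prior odds: 0.038 ÷ 0.962 = 19/481.
Likelihood ratio of a positive result = 0.81/0.14 = 81/14.
Target odds = 49.
Require (81/14)ⁿ ≥ 49 ÷ (19/481) = 23569/19.
(81/14)⁴ = 43046721/38416 falls short of 23569/19 but (81/14)⁵ ≈6483.13 reaches it, so n = 5.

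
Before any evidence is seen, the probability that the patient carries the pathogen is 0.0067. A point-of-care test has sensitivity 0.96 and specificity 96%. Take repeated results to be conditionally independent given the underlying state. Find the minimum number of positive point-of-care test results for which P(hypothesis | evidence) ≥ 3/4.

Prior odds = 0.0067/0.9933 = 67/9933.
False-positive rate = 1 − 0.96 = 0.04; likelihood ratio of a positive = 0.96/0.04 = 24.
Target posterior odds = 0.75/0.25 = 3.
Require 24ⁿ ≥ 3 ÷ (67/9933) = 29799/67.
24¹ = 24 falls short of 29799/67 but 24² = 576 reaches it, so n = 2.

2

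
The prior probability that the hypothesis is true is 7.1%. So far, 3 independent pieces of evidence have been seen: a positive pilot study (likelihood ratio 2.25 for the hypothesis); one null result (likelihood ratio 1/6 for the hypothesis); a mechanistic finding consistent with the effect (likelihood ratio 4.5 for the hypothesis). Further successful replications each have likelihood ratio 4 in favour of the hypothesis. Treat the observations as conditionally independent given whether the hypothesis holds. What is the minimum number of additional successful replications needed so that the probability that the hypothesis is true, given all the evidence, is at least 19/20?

Prior odds = 0.071/0.929 = 71/929.
Combined Bayes factor of the evidence already in hand = 2.25 × (1/6) × 4.5 = 1.6875.
Odds after that evidence = (71/929) × 1.6875 = 1917/14864.
Target odds = 0.95/0.05 = 19.
Need 4ⁿ ≥ 19 ÷ (1917/14864) = 282416/1917.
4³ = 64 falls short of 282416/1917 but 4⁴ = 256 reaches it, so n = 4.

4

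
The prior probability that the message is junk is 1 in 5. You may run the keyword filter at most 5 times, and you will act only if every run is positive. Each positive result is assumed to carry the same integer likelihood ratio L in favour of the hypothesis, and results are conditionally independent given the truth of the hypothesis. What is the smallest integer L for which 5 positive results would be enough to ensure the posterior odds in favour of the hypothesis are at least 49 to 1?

3

Prior odds = 0.2/0.8 = 0.25.
Target odds = 49.
Need L⁵ ≥ 49 ÷ 0.25 = 196.
2⁵ = 32 < 196 ≤ 243 = 3⁵, so L = 3.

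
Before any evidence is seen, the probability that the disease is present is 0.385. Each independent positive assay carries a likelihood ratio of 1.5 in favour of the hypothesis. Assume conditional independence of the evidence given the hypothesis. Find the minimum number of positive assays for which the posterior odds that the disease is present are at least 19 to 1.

Prior odds: 0.385 ÷ 0.615 = 77/123.
Likelihood ratio per positive assay = 1.5.
Target odds = 19.
Require 1.5ⁿ ≥ 19 ÷ (77/123) = 2337/77.
1.5⁸ = 25.62890625 falls short of 2337/77 but 1.5⁹ = 19683/512 reaches it, so n = 9.

9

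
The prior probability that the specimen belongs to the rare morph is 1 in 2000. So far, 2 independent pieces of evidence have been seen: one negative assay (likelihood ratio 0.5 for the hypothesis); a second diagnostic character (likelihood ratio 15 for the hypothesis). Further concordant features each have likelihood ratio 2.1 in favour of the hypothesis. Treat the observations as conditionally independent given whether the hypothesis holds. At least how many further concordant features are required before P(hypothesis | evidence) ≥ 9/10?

Prior odds = 0.0005/0.9995 = 1/1999.
Combined Bayes factor of the evidence already in hand = 0.5 × 15 = 7.5.
Odds after that evidence = (1/1999) × 7.5 = 15/3998.
Target odds = 0.9/0.1 = 9.
Need 2.1ⁿ ≥ 9 ÷ (15/3998) = 2398.8.
2.1¹⁰ ≈1667.99 falls short of 2398.8 but 2.1¹¹ ≈3502.78 reaches it, so n = 11.

11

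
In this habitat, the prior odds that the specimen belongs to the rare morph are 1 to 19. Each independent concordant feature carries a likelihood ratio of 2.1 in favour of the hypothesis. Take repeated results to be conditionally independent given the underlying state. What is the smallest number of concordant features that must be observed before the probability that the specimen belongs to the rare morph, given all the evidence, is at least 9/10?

7

Prior odds = 1/19.
Likelihood ratio per concordant feature = 2.1.
Target posterior odds = 0.9/0.1 = 9.
Need (1/19) × 2.1ⁿ ≥ 9, i.e. 2.1ⁿ ≥ 171.
2.1⁶ = 85766121/1000000 falls short of 171 but 2.1⁷ ≈180.109 reaches it, so n = 7.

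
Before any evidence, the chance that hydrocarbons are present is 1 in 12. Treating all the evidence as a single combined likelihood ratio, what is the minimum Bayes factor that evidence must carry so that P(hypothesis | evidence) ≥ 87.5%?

Prior odds = (1/12)/(11/12) = 1/11.
Target odds = 0.875/0.125 = 7.
Required Bayes factor = 7 ÷ (1/11) = 77.

77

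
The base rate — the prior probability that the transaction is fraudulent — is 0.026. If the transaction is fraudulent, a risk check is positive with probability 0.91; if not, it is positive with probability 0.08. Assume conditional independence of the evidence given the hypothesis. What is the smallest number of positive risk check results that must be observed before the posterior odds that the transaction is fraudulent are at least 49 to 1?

4

Prior odds: 0.026 ÷ 0.974 = 13/487.
Likelihood ratio of a positive = 0.91/0.08 = 11.375.
Target odds = 49.
Require 11.375ⁿ ≥ 49 ÷ (13/487) = 23863/13.
11.375³ = 753571/512 falls short of 23863/13 but 11.375⁴ = 68574961/4096 reaches it, so n = 4.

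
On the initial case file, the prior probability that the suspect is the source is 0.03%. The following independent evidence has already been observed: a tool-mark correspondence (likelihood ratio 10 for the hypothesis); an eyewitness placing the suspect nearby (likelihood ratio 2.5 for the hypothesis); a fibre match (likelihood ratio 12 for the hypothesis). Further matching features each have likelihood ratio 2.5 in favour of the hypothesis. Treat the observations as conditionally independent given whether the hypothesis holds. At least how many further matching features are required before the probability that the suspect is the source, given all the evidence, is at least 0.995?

9

Prior odds = 0.0003/0.9997 = 3/9997.
Combined Bayes factor of the evidence already in hand = 10 × 2.5 × 12 = 300.
Odds after that evidence = (3/9997) × 300 = 900/9997.
Target odds = 0.995/0.005 = 199.
Need 2.5ⁿ ≥ 199 ÷ (900/9997) = 1989403/900.
2.5⁸ = 390625/256 falls short of 1989403/900 but 2.5⁹ = 1953125/512 reaches it, so n = 9.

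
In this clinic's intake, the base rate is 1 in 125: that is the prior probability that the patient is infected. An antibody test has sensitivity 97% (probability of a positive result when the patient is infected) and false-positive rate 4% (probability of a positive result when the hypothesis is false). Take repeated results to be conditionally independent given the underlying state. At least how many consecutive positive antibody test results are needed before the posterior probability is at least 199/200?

Prior odds: 0.008 ÷ 0.992 = 1/124.
Likelihood ratio of a positive result = 0.97/0.04 = 24.25.
Target posterior odds = 0.995/0.005 = 199.
Require 24.25ⁿ ≥ 199 ÷ (1/124) = 24676.
24.25³ = 912673/64 falls short of 24676 but 24.25⁴ = 88529281/256 reaches it, so n = 4.

4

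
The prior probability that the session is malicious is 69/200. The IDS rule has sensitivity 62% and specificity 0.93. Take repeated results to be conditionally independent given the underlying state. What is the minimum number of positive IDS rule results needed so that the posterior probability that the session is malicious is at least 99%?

3

Prior odds: 0.345 ÷ 0.655 = 69/131.
False-positive rate = 1 − 0.93 = 0.07; likelihood ratio of a positive = 0.62/0.07 = 62/7.
Target odds: 0.99 ÷ 0.01 = 99.
Need (69/131) × (62/7)ⁿ ≥ 99, i.e. (62/7)ⁿ ≥ 4323/23.
(62/7)² = 3844/49 falls short of 4323/23 but (62/7)³ = 238328/343 reaches it, so n = 3.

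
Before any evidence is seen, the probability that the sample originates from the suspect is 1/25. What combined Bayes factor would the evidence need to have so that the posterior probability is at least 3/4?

Prior odds = 0.04/0.96 = 1/24.
Target odds = 0.75/0.25 = 3.
Required Bayes factor = 3 ÷ (1/24) = 72.

72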